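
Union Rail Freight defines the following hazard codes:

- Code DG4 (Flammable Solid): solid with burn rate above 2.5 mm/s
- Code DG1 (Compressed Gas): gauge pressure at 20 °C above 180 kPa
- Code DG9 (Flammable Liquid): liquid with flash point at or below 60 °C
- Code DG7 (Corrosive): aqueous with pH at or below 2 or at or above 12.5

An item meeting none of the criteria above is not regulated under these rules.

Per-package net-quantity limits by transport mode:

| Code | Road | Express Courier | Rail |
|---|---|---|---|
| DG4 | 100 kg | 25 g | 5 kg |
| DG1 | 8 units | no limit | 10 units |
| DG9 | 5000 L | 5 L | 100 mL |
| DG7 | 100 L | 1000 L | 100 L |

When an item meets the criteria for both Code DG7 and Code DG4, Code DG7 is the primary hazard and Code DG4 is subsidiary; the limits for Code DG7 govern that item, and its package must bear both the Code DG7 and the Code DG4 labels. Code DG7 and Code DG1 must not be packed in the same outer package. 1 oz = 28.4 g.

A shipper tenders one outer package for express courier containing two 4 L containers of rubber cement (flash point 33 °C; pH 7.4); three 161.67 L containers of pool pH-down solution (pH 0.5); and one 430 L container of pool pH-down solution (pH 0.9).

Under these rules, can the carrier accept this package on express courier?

Flash point 33 °C meets the Code DG9 criterion (Flammable Liquid), so the rubber cement is Code DG9.
Pool pH-down solution: pH 0.5 ≤ 2 → Code DG7 (Corrosive).
Pool pH-down solution: pH 0.9 ≤ 2 → Code DG7 (Corrosive).
Code DG7 net quantity: (three 161.67 L containers = 485.01 L) + 430 L = 915.01 L.
That is within the Code DG7 express courier limit of 1000 L.
Code DG9 quantity: two 4 L containers = 8 L.
That exceeds the Code DG9 express courier limit of 5 L.
The segregation rule (Code DG7 with Code DG1) does not apply to Code DG7 with Code DG9.

No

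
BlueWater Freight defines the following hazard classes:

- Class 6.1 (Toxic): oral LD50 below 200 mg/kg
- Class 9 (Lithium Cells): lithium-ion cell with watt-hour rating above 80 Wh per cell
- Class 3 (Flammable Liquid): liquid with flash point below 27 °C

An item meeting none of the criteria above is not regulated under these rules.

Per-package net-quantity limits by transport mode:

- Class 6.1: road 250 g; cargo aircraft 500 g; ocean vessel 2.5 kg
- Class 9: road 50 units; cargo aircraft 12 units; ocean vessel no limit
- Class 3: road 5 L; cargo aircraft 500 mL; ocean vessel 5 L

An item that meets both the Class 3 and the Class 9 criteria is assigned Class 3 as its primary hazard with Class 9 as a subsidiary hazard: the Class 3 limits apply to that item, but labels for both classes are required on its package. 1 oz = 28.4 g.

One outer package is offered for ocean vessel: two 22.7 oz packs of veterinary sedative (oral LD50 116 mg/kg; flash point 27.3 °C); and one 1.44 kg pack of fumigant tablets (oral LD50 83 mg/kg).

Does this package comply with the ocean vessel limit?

Veterinary sedative: oral LD50 116 mg/kg < 200 mg/kg → Class 6.1 (Toxic).
Oral LD50 83 mg/kg meets the Class 6.1 criterion (Toxic), so the fumigant tablets are Class 6.1.
Total Class 6.1: (two 22.7 oz packs = 1289.36 g) + 1.44 kg = 2729.36 g.
2729.36 g exceeds the ocean vessel limit of 2.5 kg for Class 6.1.

No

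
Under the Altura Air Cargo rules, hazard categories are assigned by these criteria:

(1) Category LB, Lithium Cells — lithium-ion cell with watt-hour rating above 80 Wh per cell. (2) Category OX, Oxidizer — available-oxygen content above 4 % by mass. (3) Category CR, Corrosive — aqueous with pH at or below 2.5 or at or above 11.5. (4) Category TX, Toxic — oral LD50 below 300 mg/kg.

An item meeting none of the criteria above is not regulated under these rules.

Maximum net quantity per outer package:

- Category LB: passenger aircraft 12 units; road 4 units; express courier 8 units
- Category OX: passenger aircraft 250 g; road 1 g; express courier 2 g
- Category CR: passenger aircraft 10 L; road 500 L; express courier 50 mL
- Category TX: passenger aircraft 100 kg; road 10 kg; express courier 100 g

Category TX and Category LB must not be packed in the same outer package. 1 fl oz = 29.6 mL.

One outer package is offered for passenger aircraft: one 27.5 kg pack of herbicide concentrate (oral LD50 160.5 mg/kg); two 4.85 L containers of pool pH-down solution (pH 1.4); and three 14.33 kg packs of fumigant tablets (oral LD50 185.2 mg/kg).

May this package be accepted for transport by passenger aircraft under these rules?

With oral LD50 160.5 mg/kg (< 300 mg/kg), the herbicide concentrate falls in Category TX.
With pH 1.4 (≤ 2.5), the pool pH-down solution falls in Category CR.
With oral LD50 185.2 mg/kg (< 300 mg/kg), the fumigant tablets fall in Category TX.
Total Category TX: 27.5 kg + (three 14.33 kg packs = 42.99 kg) = 70.49 kg.
That is within the Category TX passenger aircraft limit of 100 kg.
Category CR quantity: two 4.85 L containers = 9.7 L.
9.7 L is within the passenger aircraft limit of 10 L for Category CR.
The segregation rule (Category TX with Category LB) does not apply to Category TX with Category CR.
Every hazard category is within its passenger aircraft limit and no segregation rule is violated.

Yes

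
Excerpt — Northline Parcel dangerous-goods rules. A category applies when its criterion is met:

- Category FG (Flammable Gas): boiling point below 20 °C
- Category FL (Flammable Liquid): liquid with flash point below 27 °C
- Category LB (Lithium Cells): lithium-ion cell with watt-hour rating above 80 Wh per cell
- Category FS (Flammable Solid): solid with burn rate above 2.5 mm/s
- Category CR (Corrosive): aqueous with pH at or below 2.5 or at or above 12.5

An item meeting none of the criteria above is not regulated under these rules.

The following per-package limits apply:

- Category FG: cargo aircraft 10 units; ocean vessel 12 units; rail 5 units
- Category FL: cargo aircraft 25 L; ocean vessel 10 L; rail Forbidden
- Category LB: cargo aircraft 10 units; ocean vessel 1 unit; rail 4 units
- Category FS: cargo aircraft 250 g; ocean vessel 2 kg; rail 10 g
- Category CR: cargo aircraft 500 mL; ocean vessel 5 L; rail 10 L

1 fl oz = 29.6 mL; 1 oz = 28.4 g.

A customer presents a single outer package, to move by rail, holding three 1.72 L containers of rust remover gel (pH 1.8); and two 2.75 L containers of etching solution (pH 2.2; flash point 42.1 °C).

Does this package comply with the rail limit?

Rust remover gel: pH 1.8 ≤ 2.5 → Category CR (Corrosive).
Etching solution: pH 2.2 ≤ 2.5 → Category CR (Corrosive).
Category CR net quantity: (three 1.72 L containers = 5.16 L) + (two 2.75 L containers = 5.5 L) = 10.66 L.
10.66 L > 10 L (rail limit, Category CR) — over the limit.

No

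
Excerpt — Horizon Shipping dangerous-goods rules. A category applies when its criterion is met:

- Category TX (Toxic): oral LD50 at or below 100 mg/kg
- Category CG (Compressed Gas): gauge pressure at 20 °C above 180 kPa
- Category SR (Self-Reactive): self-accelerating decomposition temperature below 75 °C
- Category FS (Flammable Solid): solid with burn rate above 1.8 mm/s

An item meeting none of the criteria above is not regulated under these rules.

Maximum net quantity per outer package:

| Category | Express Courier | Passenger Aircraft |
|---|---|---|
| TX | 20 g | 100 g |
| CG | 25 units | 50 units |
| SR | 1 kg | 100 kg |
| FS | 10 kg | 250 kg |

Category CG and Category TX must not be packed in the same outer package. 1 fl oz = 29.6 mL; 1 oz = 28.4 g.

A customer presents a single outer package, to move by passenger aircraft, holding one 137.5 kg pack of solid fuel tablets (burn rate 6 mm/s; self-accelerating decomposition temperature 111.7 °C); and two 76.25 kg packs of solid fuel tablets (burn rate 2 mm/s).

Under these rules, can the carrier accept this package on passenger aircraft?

The solid fuel tablets have burn rate 6 mm/s, which is > 1.8 mm/s, so they are Category FS (Flammable Solid).
Solid fuel tablets: burn rate 2 mm/s > 1.8 mm/s → Category FS (Flammable Solid).
Total Category FS: 137.5 kg + (two 76.25 kg packs = 152.5 kg) = 290 kg.
290 kg exceeds the passenger aircraft limit of 250 kg for Category FS.

No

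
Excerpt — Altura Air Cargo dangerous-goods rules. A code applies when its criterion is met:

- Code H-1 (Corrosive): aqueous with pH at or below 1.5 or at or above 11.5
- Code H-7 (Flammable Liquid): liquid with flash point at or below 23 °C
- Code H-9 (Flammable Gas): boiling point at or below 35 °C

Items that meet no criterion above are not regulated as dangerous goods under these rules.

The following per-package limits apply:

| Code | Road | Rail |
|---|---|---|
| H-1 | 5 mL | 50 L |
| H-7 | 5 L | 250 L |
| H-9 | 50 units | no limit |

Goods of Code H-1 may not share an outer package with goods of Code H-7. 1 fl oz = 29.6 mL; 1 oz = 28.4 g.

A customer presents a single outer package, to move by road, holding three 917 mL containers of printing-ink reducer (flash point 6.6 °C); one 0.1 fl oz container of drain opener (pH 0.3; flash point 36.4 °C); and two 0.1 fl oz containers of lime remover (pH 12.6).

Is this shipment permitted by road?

Printing-ink reducer: flash point 6.6 °C ≤ 23 °C → Code H-7 (Flammable Liquid).
Drain opener: pH 0.3 ≤ 1.5 → Code H-1 (Corrosive).
Lime remover: pH 12.6 ≥ 11.5 → Code H-1 (Corrosive).
Code H-1 net quantity: (one 0.1 fl oz container = 2.96 mL) + (two 0.1 fl oz containers = 5.92 mL) = 8.88 mL.
That exceeds the Code H-1 road limit of 5 mL.
Code H-7 quantity: three 917 mL containers = 2.751 L.
2.751 L is within the road limit of 5 L for Code H-7.
Code H-1 and Code H-7 may not share an outer package.

No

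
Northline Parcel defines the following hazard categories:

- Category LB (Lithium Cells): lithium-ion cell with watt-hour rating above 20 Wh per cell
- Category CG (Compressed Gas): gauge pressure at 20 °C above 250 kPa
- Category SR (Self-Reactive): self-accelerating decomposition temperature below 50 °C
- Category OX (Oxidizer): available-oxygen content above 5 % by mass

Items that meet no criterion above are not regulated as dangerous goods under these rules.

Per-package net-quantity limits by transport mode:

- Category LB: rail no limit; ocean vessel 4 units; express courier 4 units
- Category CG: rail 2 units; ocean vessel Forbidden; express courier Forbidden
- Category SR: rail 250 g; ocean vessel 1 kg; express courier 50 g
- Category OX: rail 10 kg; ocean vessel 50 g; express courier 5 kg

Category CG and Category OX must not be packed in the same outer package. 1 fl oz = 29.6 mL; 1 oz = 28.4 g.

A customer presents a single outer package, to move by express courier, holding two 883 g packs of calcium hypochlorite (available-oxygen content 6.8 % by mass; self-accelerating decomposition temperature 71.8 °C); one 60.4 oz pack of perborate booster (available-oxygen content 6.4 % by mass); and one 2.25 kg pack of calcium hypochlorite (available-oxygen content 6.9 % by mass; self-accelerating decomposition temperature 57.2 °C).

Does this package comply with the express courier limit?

No

With available-oxygen content 6.8 % by mass (> 5 % by mass), the calcium hypochlorite falls in Category OX.
Perborate booster: available-oxygen content 6.4 % by mass > 5 % by mass → Category OX (Oxidizer).
With available-oxygen content 6.9 % by mass (> 5 % by mass), the calcium hypochlorite falls in Category OX.
Category OX net quantity: (two 883 g packs = 1.766 kg) + (one 60.4 oz pack = 1715.36 g) + 2.25 kg = 5731.36 g.
That exceeds the Category OX express courier limit of 5 kg.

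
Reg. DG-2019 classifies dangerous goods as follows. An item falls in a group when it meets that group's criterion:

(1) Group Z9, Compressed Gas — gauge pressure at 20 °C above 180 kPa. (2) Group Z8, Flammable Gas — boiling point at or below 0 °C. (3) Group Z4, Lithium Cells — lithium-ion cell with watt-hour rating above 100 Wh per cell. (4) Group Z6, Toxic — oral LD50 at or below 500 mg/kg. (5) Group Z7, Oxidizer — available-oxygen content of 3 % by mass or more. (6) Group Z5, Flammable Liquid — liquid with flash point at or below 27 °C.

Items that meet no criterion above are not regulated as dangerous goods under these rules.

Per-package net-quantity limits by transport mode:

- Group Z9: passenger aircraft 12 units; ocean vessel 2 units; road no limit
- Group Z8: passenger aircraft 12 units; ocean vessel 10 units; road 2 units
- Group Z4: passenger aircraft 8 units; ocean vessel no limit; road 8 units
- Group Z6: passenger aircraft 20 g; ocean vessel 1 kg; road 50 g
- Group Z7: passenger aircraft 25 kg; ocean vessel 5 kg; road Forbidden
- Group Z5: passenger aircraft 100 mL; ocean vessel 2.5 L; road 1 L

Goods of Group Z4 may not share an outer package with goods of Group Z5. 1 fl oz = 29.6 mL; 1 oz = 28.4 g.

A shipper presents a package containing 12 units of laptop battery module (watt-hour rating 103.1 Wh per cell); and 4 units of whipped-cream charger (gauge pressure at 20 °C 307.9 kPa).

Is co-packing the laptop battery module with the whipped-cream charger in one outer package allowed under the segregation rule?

Yes

Laptop battery module: watt-hour rating 103.1 Wh per cell > 100 Wh per cell → Group Z4 (Lithium Cells).
The whipped-cream charger has gauge pressure at 20 °C 307.9 kPa, which is > 180 kPa, so it is Group Z9 (Compressed Gas).
No segregation rule bars Group Z4 with Group Z9.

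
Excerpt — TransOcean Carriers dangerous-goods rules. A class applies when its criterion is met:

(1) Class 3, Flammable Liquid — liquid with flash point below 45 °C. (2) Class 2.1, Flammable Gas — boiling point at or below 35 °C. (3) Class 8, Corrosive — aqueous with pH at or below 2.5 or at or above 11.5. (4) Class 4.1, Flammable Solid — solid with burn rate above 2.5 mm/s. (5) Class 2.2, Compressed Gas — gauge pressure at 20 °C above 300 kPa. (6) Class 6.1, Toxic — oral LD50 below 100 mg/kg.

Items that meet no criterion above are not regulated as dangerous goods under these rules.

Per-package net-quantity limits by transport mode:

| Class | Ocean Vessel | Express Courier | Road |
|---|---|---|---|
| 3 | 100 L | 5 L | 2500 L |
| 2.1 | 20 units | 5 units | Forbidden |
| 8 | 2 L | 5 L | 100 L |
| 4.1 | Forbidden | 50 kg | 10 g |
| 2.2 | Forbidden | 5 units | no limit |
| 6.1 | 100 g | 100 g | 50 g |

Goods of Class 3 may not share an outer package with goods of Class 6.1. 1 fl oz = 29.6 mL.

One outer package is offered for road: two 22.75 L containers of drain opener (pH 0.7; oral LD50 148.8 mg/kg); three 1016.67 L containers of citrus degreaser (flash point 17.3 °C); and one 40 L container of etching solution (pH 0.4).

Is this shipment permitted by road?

No

The drain opener has pH 0.7, which is ≤ 2.5, so it is Class 8 (Corrosive).
With flash point 17.3 °C (< 45 °C), the citrus degreaser falls in Class 3.
Etching solution: pH 0.4 ≤ 2.5 → Class 8 (Corrosive).
Class 3 quantity: three 1016.67 L containers = 3050.01 L.
3050.01 L exceeds the road limit of 2500 L for Class 3.
Total Class 8: (two 22.75 L containers = 45.5 L) + 40 L = 85.5 L.
85.5 L is within the road limit of 100 L for Class 8.
The segregation rule (Class 3 with Class 6.1) does not apply to Class 3 with Class 8.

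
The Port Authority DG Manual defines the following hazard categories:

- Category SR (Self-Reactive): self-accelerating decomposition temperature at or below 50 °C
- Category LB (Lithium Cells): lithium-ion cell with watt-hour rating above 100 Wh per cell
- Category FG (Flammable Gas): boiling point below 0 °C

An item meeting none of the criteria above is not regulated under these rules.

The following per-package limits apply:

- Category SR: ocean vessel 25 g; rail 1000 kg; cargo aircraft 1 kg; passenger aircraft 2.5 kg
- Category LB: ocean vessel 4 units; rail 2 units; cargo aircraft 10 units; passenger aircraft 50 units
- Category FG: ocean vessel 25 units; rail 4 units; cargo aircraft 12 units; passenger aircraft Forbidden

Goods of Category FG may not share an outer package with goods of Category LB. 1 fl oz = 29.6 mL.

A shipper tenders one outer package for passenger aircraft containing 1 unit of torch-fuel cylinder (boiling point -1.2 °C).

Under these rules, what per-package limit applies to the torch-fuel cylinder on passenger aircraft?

Forbidden

The torch-fuel cylinder has boiling point -1.2 °C, which is < 0 °C, so it is Category FG (Flammable Gas).
The passenger aircraft limit for Category FG is Forbidden.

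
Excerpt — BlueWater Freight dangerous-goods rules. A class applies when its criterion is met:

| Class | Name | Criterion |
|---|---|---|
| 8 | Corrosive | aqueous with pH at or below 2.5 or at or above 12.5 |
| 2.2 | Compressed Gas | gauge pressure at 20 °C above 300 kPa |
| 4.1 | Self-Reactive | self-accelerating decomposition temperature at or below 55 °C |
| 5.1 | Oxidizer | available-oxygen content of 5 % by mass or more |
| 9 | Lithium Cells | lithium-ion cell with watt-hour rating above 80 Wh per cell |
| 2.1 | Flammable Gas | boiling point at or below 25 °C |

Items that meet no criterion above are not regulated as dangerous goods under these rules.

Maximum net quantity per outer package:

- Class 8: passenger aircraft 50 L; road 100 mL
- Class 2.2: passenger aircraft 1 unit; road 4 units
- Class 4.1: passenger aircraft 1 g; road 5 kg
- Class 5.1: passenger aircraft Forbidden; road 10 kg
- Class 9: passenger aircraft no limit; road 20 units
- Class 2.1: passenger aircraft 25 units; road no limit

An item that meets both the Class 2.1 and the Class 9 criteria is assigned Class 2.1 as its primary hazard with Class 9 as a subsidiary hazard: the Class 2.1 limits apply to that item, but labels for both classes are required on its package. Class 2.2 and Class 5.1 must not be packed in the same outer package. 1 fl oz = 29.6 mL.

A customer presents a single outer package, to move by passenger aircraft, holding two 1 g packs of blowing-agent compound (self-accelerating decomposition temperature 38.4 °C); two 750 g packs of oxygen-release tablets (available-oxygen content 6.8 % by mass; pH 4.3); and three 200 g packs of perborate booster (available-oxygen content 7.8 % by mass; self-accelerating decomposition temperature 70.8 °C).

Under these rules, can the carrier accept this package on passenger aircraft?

Self-accelerating decomposition temperature 38.4 °C meets the Class 4.1 criterion (Self-Reactive), so the blowing-agent compound is Class 4.1.
Available-oxygen content 6.8 % by mass meets the Class 5.1 criterion (Oxidizer), so the oxygen-release tablets are Class 5.1.
Available-oxygen content 7.8 % by mass meets the Class 5.1 criterion (Oxidizer), so the perborate booster is Class 5.1.
Class 5.1 net quantity: (two 750 g packs = 1.5 kg) + (three 200 g packs = 600 g) = 2.1 kg.
By passenger aircraft, Class 5.1 is Forbidden regardless of quantity.
Class 4.1 quantity: two 1 g packs = 2 g.
2 g exceeds the passenger aircraft limit of 1 g for Class 4.1.
The segregation rule (Class 2.2 with Class 5.1) does not apply to Class 5.1 with Class 4.1.

No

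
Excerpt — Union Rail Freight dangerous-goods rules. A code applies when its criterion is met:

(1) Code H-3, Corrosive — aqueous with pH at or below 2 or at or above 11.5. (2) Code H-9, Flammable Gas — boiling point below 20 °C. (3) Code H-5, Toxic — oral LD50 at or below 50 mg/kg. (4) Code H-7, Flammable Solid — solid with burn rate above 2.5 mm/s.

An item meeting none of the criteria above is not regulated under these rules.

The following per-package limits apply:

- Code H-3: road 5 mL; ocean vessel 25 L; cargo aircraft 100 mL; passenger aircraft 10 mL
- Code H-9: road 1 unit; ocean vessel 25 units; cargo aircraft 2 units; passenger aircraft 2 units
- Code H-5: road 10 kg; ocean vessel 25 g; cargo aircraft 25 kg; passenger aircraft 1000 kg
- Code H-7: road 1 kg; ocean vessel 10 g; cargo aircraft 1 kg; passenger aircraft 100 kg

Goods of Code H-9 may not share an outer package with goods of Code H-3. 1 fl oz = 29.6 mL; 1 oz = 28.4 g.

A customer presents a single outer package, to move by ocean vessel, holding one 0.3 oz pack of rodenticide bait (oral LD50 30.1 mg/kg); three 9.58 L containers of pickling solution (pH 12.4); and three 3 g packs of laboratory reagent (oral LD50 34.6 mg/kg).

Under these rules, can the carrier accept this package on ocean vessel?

No

The rodenticide bait has oral LD50 30.1 mg/kg, which is ≤ 50 mg/kg, so it is Code H-5 (Toxic).
Pickling solution: pH 12.4 ≥ 11.5 → Code H-3 (Corrosive).
Laboratory reagent: oral LD50 34.6 mg/kg ≤ 50 mg/kg → Code H-5 (Toxic).
Code H-5 net quantity: (one 0.3 oz pack = 8.52 g) + (three 3 g packs = 9 g) = 17.52 g.
17.52 g is within the ocean vessel limit of 25 g for Code H-5.
Code H-3 quantity: three 9.58 L containers = 28.74 L.
28.74 L exceeds the ocean vessel limit of 25 L for Code H-3.
The segregation rule (Code H-9 with Code H-3) does not apply to Code H-5 with Code H-3.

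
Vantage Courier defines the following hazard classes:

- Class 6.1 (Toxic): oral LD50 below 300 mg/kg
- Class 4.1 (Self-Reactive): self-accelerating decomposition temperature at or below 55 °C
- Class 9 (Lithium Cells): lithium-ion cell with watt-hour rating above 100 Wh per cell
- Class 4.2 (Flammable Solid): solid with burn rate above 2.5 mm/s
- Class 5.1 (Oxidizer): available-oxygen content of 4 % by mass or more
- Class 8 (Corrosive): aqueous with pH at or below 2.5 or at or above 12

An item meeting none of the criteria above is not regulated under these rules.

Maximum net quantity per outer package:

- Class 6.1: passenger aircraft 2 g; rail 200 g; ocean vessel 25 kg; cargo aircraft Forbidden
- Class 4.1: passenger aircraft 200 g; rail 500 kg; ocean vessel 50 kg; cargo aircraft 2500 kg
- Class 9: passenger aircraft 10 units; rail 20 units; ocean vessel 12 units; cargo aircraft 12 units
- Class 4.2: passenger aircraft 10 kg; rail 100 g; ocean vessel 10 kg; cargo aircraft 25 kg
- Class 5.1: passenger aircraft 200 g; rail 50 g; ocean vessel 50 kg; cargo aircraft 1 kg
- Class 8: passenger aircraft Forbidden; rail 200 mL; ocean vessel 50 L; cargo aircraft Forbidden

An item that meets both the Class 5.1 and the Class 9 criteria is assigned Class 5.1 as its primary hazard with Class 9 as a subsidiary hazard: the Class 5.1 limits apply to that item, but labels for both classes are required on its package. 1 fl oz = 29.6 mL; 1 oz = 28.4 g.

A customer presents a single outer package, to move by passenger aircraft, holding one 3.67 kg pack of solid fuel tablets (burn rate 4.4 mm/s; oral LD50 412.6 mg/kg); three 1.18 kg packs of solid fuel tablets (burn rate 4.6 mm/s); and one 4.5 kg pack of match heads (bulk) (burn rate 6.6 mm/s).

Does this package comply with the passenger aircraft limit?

Solid fuel tablets: burn rate 4.4 mm/s > 2.5 mm/s → Class 4.2 (Flammable Solid).
Burn rate 4.6 mm/s meets the Class 4.2 criterion (Flammable Solid), so the solid fuel tablets are Class 4.2.
The match heads (bulk) have burn rate 6.6 mm/s, which is > 2.5 mm/s, so they are Class 4.2 (Flammable Solid).
Class 4.2 net quantity: 3.67 kg + (three 1.18 kg packs = 3.54 kg) + 4.5 kg = 11.71 kg.
11.71 kg > 10 kg (passenger aircraft limit, Class 4.2) — over the limit.

No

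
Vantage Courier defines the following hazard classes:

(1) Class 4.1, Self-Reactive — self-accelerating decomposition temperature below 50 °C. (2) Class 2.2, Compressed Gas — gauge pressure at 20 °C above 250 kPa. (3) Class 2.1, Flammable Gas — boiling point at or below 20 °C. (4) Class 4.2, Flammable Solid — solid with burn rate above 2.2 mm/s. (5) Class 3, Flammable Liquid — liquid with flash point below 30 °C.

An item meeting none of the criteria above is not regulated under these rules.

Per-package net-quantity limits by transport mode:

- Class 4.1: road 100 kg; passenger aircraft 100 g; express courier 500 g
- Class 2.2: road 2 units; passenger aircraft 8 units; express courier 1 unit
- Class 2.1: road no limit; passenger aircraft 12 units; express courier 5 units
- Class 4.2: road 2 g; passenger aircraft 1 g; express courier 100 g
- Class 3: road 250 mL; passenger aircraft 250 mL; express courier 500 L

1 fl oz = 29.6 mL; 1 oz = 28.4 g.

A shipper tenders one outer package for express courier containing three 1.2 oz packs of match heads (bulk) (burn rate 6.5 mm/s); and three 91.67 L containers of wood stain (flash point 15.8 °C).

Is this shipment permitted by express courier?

No

With burn rate 6.5 mm/s (> 2.2 mm/s), the match heads (bulk) fall in Class 4.2.
Flash point 15.8 °C meets the Class 3 criterion (Flammable Liquid), so the wood stain is Class 3.
Class 3 quantity: three 91.67 L containers = 275.01 L.
That is within the Class 3 express courier limit of 500 L.
Class 4.2 quantity: three 1.2 oz packs = 102.24 g.
102.24 g exceeds the express courier limit of 100 g for Class 4.2.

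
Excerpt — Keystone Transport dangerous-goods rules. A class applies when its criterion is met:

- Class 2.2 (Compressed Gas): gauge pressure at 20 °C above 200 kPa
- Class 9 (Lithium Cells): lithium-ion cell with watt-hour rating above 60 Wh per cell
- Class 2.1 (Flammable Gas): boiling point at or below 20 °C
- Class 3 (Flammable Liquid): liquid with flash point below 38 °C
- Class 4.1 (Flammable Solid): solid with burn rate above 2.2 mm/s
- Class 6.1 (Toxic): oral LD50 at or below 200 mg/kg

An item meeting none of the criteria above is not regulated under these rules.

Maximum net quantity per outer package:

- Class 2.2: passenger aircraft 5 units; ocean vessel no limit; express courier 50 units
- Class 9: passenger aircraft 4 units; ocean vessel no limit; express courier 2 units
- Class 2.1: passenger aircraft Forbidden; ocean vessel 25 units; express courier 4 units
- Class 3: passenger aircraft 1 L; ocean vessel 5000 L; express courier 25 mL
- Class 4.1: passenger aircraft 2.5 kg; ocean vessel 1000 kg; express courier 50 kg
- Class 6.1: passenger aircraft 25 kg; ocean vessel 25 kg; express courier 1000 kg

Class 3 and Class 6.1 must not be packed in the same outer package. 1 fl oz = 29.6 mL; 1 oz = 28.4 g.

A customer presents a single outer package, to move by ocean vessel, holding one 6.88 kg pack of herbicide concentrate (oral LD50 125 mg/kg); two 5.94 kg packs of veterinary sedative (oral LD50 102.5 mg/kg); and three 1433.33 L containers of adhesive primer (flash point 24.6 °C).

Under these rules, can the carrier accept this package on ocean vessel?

No

The herbicide concentrate has oral LD50 125 mg/kg, which is ≤ 200 mg/kg, so it is Class 6.1 (Toxic).
Veterinary sedative: oral LD50 102.5 mg/kg ≤ 200 mg/kg → Class 6.1 (Toxic).
Adhesive primer: flash point 24.6 °C < 38 °C → Class 3 (Flammable Liquid).
Class 3 quantity: three 1433.33 L containers = 4299.99 L.
That is within the Class 3 ocean vessel limit of 5000 L.
Total Class 6.1: 6.88 kg + (two 5.94 kg packs = 11.88 kg) = 18.76 kg.
18.76 kg is within the ocean vessel limit of 25 kg for Class 6.1.
Class 3 and Class 6.1 may not share an outer package.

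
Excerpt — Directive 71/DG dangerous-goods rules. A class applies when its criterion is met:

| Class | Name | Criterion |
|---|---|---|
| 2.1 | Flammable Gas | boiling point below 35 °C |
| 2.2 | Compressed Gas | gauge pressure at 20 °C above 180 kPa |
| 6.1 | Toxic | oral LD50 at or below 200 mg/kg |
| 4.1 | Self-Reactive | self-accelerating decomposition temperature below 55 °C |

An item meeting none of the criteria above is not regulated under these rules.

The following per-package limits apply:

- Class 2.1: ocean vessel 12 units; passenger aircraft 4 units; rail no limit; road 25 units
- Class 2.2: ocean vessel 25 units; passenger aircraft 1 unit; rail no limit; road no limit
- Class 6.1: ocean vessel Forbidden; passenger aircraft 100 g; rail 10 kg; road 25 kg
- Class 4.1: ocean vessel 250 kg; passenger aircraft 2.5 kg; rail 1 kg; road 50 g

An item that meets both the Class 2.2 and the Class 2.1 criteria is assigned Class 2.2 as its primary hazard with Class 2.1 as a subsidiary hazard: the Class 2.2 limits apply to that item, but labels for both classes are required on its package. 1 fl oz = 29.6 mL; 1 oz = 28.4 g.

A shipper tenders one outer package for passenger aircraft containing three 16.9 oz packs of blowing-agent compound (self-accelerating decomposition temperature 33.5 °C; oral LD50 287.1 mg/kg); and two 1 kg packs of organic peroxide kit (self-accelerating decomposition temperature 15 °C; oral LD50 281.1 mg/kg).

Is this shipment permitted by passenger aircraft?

No

With self-accelerating decomposition temperature 33.5 °C (< 55 °C), the blowing-agent compound falls in Class 4.1.
With self-accelerating decomposition temperature 15 °C (< 55 °C), the organic peroxide kit falls in Class 4.1.
Total Class 4.1: (three 16.9 oz packs = 1439.88 g) + (two 1 kg packs = 2 kg) = 3439.88 g.
That exceeds the Class 4.1 passenger aircraft limit of 2.5 kg.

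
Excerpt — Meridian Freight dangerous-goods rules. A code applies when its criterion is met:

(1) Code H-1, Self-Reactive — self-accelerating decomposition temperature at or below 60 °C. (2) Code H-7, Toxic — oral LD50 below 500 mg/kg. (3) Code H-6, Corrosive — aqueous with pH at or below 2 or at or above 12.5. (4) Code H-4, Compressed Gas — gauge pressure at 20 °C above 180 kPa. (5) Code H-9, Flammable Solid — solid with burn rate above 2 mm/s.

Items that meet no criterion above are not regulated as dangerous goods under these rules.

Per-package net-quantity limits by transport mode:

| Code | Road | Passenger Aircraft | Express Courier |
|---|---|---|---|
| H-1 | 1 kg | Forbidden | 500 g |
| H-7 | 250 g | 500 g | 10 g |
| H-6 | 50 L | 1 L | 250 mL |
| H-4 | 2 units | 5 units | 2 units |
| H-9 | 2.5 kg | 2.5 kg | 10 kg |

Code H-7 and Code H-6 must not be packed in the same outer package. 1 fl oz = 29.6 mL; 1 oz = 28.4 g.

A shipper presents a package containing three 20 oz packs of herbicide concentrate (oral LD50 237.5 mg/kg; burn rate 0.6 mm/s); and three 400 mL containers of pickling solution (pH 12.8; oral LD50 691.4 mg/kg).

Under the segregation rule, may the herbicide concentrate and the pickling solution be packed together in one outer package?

With oral LD50 237.5 mg/kg (< 500 mg/kg), the herbicide concentrate falls in Code H-7.
The pickling solution has pH 12.8, which is ≥ 12.5, so it is Code H-6 (Corrosive).
Code H-7 and Code H-6 may not share an outer package.

No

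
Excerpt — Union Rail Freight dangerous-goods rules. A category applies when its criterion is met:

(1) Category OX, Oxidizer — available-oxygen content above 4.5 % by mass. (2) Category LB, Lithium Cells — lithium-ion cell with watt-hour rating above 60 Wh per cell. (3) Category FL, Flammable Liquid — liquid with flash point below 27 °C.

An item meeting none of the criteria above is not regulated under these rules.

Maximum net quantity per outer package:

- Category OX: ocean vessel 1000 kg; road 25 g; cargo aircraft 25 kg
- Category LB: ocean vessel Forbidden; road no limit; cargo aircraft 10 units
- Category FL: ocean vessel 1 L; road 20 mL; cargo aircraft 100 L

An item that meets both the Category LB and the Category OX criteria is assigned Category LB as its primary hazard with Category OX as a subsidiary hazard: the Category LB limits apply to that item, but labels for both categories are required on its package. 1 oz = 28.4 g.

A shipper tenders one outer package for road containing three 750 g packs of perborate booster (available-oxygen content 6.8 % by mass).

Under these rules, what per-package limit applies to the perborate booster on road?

25 g

Available-oxygen content 6.8 % by mass meets the Category OX criterion (Oxidizer), so the perborate booster is Category OX.
The road limit for Category OX is 25 g.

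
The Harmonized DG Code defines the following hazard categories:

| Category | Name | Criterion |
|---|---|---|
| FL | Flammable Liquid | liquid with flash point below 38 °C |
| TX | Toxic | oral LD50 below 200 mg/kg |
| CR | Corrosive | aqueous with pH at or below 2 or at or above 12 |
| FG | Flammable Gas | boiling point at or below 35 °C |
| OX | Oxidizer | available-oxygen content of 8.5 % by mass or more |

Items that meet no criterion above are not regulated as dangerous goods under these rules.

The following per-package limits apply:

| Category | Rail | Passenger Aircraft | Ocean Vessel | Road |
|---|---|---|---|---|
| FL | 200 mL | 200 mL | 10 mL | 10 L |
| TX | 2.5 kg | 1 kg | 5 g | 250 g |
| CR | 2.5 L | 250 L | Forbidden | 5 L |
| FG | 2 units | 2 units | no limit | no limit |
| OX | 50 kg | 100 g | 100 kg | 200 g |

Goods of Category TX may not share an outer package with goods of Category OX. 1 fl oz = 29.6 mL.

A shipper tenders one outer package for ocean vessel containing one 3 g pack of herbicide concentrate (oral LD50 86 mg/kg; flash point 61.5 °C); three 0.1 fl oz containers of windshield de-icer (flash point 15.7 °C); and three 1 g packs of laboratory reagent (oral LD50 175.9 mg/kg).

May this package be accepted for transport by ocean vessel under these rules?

No

With oral LD50 86 mg/kg (< 200 mg/kg), the herbicide concentrate falls in Category TX.
With flash point 15.7 °C (< 38 °C), the windshield de-icer falls in Category FL.
Laboratory reagent: oral LD50 175.9 mg/kg < 200 mg/kg → Category TX (Toxic).
Category TX net quantity: 3 g + (three 1 g packs = 3 g) = 6 g.
6 g exceeds the ocean vessel limit of 5 g for Category TX.
Category FL quantity: three 0.1 fl oz containers = 8.88 mL.
8.88 mL is within the ocean vessel limit of 10 mL for Category FL.
The segregation rule (Category TX with Category OX) does not apply to Category TX with Category FL.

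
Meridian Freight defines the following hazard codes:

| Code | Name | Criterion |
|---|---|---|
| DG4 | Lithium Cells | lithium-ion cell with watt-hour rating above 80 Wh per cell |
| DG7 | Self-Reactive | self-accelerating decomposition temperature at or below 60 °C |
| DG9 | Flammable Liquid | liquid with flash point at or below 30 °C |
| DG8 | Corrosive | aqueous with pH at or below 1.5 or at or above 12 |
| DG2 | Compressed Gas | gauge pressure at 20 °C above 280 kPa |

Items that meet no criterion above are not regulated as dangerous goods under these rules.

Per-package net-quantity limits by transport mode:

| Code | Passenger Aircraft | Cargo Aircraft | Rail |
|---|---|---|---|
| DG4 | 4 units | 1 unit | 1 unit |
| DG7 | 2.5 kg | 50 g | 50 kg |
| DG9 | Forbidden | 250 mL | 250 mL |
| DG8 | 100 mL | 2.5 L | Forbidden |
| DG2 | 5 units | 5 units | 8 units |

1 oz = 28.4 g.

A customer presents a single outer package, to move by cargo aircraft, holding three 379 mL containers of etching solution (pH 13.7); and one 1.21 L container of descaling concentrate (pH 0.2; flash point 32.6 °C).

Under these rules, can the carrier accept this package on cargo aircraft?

With pH 13.7 (≥ 12), the etching solution falls in Code DG8.
With pH 0.2 (≤ 1.5), the descaling concentrate falls in Code DG8.
Code DG8 net quantity: (three 379 mL containers = 1.137 L) + 1.21 L = 2.347 L.
2.347 L ≤ 2.5 L (cargo aircraft limit, Code DG8) — within limit.

Yes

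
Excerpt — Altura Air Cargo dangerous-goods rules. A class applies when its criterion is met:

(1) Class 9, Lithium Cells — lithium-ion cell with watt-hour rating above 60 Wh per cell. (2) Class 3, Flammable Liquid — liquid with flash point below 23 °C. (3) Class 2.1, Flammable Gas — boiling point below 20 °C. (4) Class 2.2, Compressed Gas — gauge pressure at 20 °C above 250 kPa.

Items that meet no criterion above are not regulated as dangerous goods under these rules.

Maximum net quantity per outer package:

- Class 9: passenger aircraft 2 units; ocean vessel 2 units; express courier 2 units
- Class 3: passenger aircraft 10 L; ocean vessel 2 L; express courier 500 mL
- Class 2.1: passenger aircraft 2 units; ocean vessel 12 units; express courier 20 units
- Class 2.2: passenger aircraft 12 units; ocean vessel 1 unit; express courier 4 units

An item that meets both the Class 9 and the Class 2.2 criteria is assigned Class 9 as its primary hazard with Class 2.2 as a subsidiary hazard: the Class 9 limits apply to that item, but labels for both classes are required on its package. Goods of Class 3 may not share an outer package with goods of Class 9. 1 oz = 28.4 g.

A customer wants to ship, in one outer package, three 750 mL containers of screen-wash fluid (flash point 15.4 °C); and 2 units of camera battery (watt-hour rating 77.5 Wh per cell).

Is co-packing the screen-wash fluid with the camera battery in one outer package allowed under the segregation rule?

No

With flash point 15.4 °C (< 23 °C), the screen-wash fluid falls in Class 3.
Camera battery: watt-hour rating 77.5 Wh per cell > 60 Wh per cell → Class 9 (Lithium Cells).
Class 3 and Class 9 may not share an outer package.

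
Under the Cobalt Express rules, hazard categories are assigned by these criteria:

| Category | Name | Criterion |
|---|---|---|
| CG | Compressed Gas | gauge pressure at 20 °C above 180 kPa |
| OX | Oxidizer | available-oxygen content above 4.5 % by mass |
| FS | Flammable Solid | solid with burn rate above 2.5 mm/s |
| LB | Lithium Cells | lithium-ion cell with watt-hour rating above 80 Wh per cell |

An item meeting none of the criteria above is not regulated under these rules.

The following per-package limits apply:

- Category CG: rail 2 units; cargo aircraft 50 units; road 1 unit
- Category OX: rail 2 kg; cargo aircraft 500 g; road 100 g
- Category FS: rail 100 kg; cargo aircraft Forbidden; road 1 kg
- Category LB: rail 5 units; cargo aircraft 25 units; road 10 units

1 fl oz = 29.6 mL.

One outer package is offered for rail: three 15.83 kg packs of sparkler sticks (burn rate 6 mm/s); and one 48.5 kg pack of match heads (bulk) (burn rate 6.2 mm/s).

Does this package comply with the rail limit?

Yes

The sparkler sticks have burn rate 6 mm/s, which is > 2.5 mm/s, so they are Category FS (Flammable Solid).
Burn rate 6.2 mm/s meets the Category FS criterion (Flammable Solid), so the match heads (bulk) are Category FS.
Total Category FS: (three 15.83 kg packs = 47.49 kg) + 48.5 kg = 95.99 kg.
That is within the Category FS rail limit of 100 kg.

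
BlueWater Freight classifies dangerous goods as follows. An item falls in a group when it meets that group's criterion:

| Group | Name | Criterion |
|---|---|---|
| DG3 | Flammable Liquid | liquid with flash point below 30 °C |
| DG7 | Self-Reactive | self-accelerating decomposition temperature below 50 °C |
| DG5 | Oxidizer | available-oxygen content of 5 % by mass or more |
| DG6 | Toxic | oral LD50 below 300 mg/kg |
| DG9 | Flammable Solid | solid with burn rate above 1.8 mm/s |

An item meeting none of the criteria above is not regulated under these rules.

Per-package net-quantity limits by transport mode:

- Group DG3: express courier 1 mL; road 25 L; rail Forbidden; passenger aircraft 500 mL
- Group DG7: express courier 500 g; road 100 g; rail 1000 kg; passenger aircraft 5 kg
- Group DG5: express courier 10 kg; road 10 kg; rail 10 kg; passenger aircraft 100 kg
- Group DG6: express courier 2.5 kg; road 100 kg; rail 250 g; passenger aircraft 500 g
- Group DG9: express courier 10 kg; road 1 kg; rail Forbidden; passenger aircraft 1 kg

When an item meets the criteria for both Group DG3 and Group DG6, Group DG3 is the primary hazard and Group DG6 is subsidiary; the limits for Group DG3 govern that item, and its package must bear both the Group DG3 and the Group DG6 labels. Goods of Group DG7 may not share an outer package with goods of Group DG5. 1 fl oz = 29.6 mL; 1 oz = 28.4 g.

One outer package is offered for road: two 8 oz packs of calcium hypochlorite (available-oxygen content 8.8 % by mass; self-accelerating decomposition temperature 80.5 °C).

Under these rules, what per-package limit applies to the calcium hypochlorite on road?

10 kg

Calcium hypochlorite: available-oxygen content 8.8 % by mass ≥ 5 % by mass → Group DG5 (Oxidizer).
The road limit for Group DG5 is 10 kg.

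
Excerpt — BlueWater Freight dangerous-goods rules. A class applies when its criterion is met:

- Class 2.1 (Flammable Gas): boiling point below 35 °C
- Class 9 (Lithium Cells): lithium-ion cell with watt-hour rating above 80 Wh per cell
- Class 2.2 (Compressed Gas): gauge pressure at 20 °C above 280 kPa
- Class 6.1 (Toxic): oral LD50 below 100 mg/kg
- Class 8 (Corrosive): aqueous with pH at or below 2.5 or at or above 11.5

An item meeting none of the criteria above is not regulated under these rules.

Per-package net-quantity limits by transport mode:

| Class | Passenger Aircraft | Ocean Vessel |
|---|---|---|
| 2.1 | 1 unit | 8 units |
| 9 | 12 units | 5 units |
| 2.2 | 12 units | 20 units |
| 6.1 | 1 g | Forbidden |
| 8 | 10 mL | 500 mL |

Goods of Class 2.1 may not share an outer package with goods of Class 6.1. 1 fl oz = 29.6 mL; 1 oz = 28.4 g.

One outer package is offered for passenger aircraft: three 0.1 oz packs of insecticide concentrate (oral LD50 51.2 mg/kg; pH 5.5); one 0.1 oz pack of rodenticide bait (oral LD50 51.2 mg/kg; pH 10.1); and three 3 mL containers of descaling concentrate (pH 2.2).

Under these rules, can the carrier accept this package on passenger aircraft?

No

Insecticide concentrate: oral LD50 51.2 mg/kg < 100 mg/kg → Class 6.1 (Toxic).
With oral LD50 51.2 mg/kg (< 100 mg/kg), the rodenticide bait falls in Class 6.1.
The descaling concentrate has pH 2.2, which is ≤ 2.5, so it is Class 8 (Corrosive).
Total Class 6.1: (three 0.1 oz packs = 8.52 g) + (one 0.1 oz pack = 2.84 g) = 11.36 g.
That exceeds the Class 6.1 passenger aircraft limit of 1 g.
Class 8 quantity: three 3 mL containers = 9 mL.
That is within the Class 8 passenger aircraft limit of 10 mL.
The segregation rule (Class 2.1 with Class 6.1) does not apply to Class 6.1 with Class 8.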